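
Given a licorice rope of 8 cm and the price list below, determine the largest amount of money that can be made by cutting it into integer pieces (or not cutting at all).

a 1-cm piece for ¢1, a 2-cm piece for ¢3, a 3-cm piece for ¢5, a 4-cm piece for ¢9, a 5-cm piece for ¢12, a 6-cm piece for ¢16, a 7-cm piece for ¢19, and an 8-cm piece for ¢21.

Build v[k] bottom-up: v[k] = max over allowed piece i of (p[i] + v[k−i]).
v[1] = 1
v[2] = max(1+1, 3+0) = 3
v[3] = max(1+3, 3+1, 5+0) = 5
v[4] = max(1+5, 3+3, 5+1, 9+0) = 9
v[5] = max(1+9, 3+5, 5+3, 9+1, 12+0) = 12
v[6] = max(1+12, 3+9, 5+5, 9+3, 12+1, 16+0) = 16
v[7] = max(1+16, 3+12, 5+9, …, 16+1, 19+0) = 19
v[8] = max(1+19, 3+16, 5+12, …, 19+1, 21+0) = 21
Best is to sell the whole 8-cm piece uncut for ¢21.

21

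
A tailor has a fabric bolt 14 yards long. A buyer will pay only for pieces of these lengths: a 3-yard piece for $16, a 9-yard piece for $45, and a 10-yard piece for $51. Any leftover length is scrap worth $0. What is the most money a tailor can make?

67

Consider every possible first cut. r[k] is the best of p[i]+r[k−i] over all sellable i≤k.
r[1] = 0
r[2] = 0
r[3] = 16
r[4] = 16
r[5] = 16
r[6] = 32  (first piece 3, then r[3]=16)
r[7] = 32
r[8] = 32
r[9] = max(16+32, 45+0) = 48
r[10] = max(16+32, 45+0, 51+0) = 51
r[11] = max(16+32, 45+0, 51+0) = 51
r[12] = max(16+48, 45+16, 51+0) = 64
r[13] = max(16+51, 45+16, 51+16) = 67
r[14] = max(16+51, 45+16, 51+16) = 67
One optimal cutting: pieces 10 + 3 with 1 yard of scrap → $67.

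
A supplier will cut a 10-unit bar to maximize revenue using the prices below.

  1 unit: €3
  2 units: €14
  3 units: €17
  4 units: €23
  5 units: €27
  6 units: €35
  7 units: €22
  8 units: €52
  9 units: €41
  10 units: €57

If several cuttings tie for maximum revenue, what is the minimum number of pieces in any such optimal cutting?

Build r[k] bottom-up: r[k] = max over allowed piece i of (p[i] + r[k−i]).
r[1] = 3
r[2] = 14
r[3] = 17  (first piece 1, then r[2]=14)
r[4] = 28  (first piece 2, then r[2]=14)
r[5] = 31  (first piece 1, then r[4]=28)
r[6] = 42  (first piece 2, then r[4]=28)
r[7] = 45  (first piece 1, then r[6]=42)
r[8] = 56  (first piece 2, then r[6]=42)
r[9] = 59  (first piece 1, then r[8]=56)
r[10] = 70  (first piece 2, then r[8]=56)
Maximum revenue is €70.
Now minimize piece count subject to staying optimal: for each k, pieces[k] = 1 + min over i with p[i]+r[k−i]=r[k] of pieces[k−i].
pieces[7] = 3
pieces[8] = 4
pieces[9] = 4
pieces[10] = 5

5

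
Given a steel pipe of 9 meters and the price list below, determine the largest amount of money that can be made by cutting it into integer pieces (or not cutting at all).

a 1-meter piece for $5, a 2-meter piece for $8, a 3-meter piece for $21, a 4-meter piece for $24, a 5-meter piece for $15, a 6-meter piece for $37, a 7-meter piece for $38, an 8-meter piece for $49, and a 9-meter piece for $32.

63

Build best[k] bottom-up: best[k] = max over allowed piece i of (p[i] + best[k−i]).
best[1] = 5
best[2] = 10  (first piece 1, then best[1]=5)
best[3] = 21
best[4] = 26  (first piece 1, then best[3]=21)
best[5] = 31  (first piece 1, then best[4]=26)
best[6] = 42  (first piece 3, then best[3]=21)
best[7] = 47  (first piece 1, then best[6]=42)
best[8] = 52  (first piece 1, then best[7]=47)
best[9] = 63  (first piece 3, then best[6]=42)
One optimal cutting: 3 + 3 + 3 → $21 + $21 + $21 = $63.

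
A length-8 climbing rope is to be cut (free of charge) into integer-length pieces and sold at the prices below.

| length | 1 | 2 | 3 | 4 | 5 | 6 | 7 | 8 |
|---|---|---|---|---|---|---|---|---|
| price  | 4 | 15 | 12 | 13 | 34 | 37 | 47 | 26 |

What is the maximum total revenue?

60

Build R[k] bottom-up: R[k] = max over allowed piece i of (p[i] + R[k−i]).
R[1] = 4
R[2] = max(4+4, 15+0) = 15
R[3] = max(4+15, 15+4, 12+0) = 19
R[4] = max(4+19, 15+15, 12+4, 13+0) = 30
R[5] = max(4+30, 15+19, 12+15, 13+4, 34+0) = 34
R[6] = max(4+34, 15+30, 12+19, 13+15, 34+4, 37+0) = 45
R[7] = max(4+45, 15+34, 12+30, …, 37+4, 47+0) = 49
R[8] = max(4+49, 15+45, 12+34, …, 47+4, 26+0) = 60
One optimal cutting: 2 + 2 + 2 + 2 → €15 + €15 + €15 + €15 = €60.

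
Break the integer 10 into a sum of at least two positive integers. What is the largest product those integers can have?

Define g[k] = max over 1≤i<k of i · max(k−i, g[k−i]); the inner max lets the remainder stay uncut if that's better.
g[2] = 1*max(1,0) = 1*1 = 1
g[3] = 1*max(2,1) = 1*2 = 2
g[4] = 2*max(2,1) = 2*2 = 4
g[5] = 2*max(3,2) = 2*3 = 6
g[6] = 3*max(3,2) = 3*3 = 9
g[7] = 2*max(5,6) = 2*6 = 12
g[8] = 2*max(6,9) = 2*9 = 18
g[9] = 3*max(6,9) = 3*9 = 27
g[10] = 2*max(8,18) = 2*18 = 36
One optimal split: 3 + 3 + 2 + 2; product 3*3*2*2 = 36.

36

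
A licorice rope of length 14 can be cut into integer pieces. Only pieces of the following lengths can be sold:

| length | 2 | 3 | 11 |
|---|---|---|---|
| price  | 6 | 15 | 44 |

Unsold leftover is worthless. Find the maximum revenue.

66

Build best[k] bottom-up: best[k] = max over allowed piece i of (p[i] + best[k−i]).
best[1] = 0
best[2] = 6
best[3] = max(6+0, 15+0) = 15
best[4] = max(6+6, 15+0) = 15
best[5] = max(6+15, 15+6) = 21
best[6] = max(6+15, 15+15) = 30
best[7] = max(6+21, 15+15) = 30
best[8] = max(6+30, 15+21) = 36
best[9] = max(6+30, 15+30) = 45
best[10] = max(6+36, 15+30) = 45
best[11] = max(6+45, 15+36, 44+0) = 51
best[12] = max(6+45, 15+45, 44+0) = 60
best[13] = max(6+51, 15+45, 44+6) = 60
best[14] = max(6+60, 15+51, 44+15) = 66
One optimal cutting: 3 + 3 + 3 + 3 + 2 → ¢66.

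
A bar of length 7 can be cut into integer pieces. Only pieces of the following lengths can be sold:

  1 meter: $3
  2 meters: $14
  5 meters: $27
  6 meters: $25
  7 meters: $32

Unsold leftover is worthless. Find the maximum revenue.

45

Let f[k] be the best obtainable value from length k. For each k, try every first piece i and keep the best of price[i] + f[k−i].
f[1] = 3
f[2] = 14
f[3] = 17  (first piece 1, then f[2]=14)
f[4] = 28  (first piece 2, then f[2]=14)
f[5] = 31  (first piece 1, then f[4]=28)
f[6] = 42  (first piece 2, then f[4]=28)
f[7] = 45  (first piece 1, then f[6]=42)
One optimal cutting: 2 + 2 + 2 + 1 → $45.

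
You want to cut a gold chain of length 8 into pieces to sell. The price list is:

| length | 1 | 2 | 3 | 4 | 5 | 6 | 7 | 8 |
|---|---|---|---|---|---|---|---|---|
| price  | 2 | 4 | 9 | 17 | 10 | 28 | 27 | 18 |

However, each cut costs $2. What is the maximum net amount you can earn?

Let r[k] be the best obtainable value from length k. For each k, try every first piece i and keep the best of price[i] + r[k−i] minus the 2 cut fee when i<k.
r[1] = 2
r[2] = max(2+2-2, 4+0) = 4
r[3] = max(2+4-2, 4+2-2, 9+0) = 9
r[4] = max(2+9-2, 4+4-2, 9+2-2, 17+0) = 17
r[5] = max(2+17-2, 4+9-2, 9+4-2, 17+2-2, 10+0) = 17
r[6] = max(2+17-2, 4+17-2, 9+9-2, 17+4-2, 10+2-2, 28+0) = 28
r[7] = max(2+28-2, 4+17-2, 9+17-2, …, 28+2-2, 27+0) = 28
r[8] = max(2+28-2, 4+28-2, 9+17-2, …, 27+2-2, 18+0) = 32
One optimal plan: pieces 4 + 4 (1 cut) → $34 − $2 = $32.

32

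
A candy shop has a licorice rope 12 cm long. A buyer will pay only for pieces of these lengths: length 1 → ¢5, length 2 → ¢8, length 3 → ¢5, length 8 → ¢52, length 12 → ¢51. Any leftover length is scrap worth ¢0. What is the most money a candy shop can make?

Consider every possible first cut. best[k] is the best of p[i]+best[k−i] over all sellable i≤k.
best[1] = 5
best[2] = max(5+5, 8+0) = 10
best[3] = max(5+10, 8+5, 5+0) = 15
best[4] = max(5+15, 8+10, 5+5) = 20
best[5] = max(5+20, 8+15, 5+10) = 25
best[6] = max(5+25, 8+20, 5+15) = 30
best[7] = max(5+30, 8+25, 5+20) = 35
best[8] = max(5+35, 8+30, 5+25, 52+0) = 52
best[9] = max(5+52, 8+35, 5+30, 52+5) = 57
best[10] = max(5+57, 8+52, 5+35, 52+10) = 62
best[11] = max(5+62, 8+57, 5+52, 52+15) = 67
best[12] = max(5+67, 8+62, 5+57, 52+20, 51+0) = 72
One optimal cutting: 8 + 1 + 1 + 1 + 1 → ¢72.

72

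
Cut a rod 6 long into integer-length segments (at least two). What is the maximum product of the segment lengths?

Define P[k] = max over 1≤i<k of i · max(k−i, P[k−i]); the inner max lets the remainder stay uncut if that's better.
P[2] = 1*max(1,0) = 1*1 = 1
P[3] = 1*max(2,1) = 1*2 = 2
P[4] = 2*max(2,1) = 2*2 = 4
P[5] = 2*max(3,2) = 2*3 = 6
P[6] = 3*max(3,2) = 3*3 = 9
One optimal split: 3 + 3; product 3*3 = 9.

9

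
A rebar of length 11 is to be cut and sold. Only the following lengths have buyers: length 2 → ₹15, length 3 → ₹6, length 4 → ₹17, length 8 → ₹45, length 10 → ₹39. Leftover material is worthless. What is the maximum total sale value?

Build r[k] bottom-up: r[k] = max over allowed piece i of (p[i] + r[k−i]).
r[1] = 0
r[2] = 15
r[3] = 15
r[4] = 30  (first piece 2, then r[2]=15)
r[5] = 30
r[6] = 45  (first piece 2, then r[4]=30)
r[7] = 45
r[8] = 60  (first piece 2, then r[6]=45)
r[9] = 60
r[10] = 75  (first piece 2, then r[8]=60)
r[11] = 75
One optimal cutting: pieces 2 + 2 + 2 + 2 + 2 with 1 meter of scrap → ₹75.

75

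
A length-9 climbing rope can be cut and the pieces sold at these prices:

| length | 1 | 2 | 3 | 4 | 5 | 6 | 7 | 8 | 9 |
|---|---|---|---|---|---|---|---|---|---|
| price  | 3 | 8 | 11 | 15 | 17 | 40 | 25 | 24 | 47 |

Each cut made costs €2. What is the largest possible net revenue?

49

Let r[k] be the best obtainable value from length k. For each k, try every first piece i and keep the best of price[i] + r[k−i] minus the 2 cut fee when i<k.
r[1] = 3
r[2] = 8
r[3] = 11
r[4] = 15
r[5] = 17  (first piece 2, then r[3]=11)
r[6] = 40
r[7] = 41  (first piece 1, then r[6]=40)
r[8] = 46  (first piece 2, then r[6]=40)
r[9] = 49  (first piece 3, then r[6]=40)
One optimal plan: pieces 6 + 3 (1 cut) → €51 − €2 = €49.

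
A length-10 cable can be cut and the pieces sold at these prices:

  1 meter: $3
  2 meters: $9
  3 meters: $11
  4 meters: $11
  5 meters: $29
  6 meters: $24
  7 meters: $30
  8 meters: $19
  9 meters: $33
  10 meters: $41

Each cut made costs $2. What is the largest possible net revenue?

Let r[k] be the best obtainable value from length k. For each k, try every first piece i and keep the best of price[i] + r[k−i] minus the 2 cut fee when i<k.
r[1] = 3
r[2] = 9
r[3] = 11
r[4] = 16  (first piece 2, then r[2]=9)
r[5] = 29
r[6] = 30  (first piece 1, then r[5]=29)
r[7] = 36  (first piece 2, then r[5]=29)
r[8] = 38  (first piece 3, then r[5]=29)
r[9] = 43  (first piece 2, then r[7]=36)
r[10] = 56  (first piece 5, then r[5]=29)
One optimal plan: pieces 5 + 5 (1 cut) → $58 − $2 = $56.

56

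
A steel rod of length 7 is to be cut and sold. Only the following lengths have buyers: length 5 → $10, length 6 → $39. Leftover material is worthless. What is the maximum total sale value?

Build r[k] bottom-up: r[k] = max over allowed piece i of (p[i] + r[k−i]).
r[1] = 0
r[2] = 0
r[3] = 0
r[4] = 0
r[5] = 10
r[6] = 39
r[7] = 39
One optimal cutting: pieces 6 with 1 unit of scrap → $39.

39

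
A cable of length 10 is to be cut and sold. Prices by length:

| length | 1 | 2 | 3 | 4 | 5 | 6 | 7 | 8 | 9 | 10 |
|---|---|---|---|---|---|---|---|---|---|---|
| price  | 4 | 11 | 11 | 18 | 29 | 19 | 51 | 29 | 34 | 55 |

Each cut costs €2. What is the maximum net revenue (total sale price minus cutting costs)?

Consider every possible first cut. r[k] is the best of p[i]+r[k−i] over all sellable i≤k, charging 2 whenever i<k.
r[1] = 4
r[2] = max(4+4-2, 11+0) = 11
r[3] = max(4+11-2, 11+4-2, 11+0) = 13
r[4] = max(4+13-2, 11+11-2, 11+4-2, 18+0) = 20
r[5] = max(4+20-2, 11+13-2, 11+11-2, 18+4-2, 29+0) = 29
r[6] = max(4+29-2, 11+20-2, 11+13-2, 18+11-2, 29+4-2, 19+0) = 31
r[7] = max(4+31-2, 11+29-2, 11+20-2, …, 19+4-2, 51+0) = 51
r[8] = max(4+51-2, 11+31-2, 11+29-2, …, 51+4-2, 29+0) = 53
r[9] = max(4+53-2, 11+51-2, 11+31-2, …, 29+4-2, 34+0) = 60
r[10] = max(4+60-2, 11+53-2, 11+51-2, …, 34+4-2, 55+0) = 62
One optimal plan: pieces 7 + 2 + 1 (2 cuts) → €66 − €4 = €62.

62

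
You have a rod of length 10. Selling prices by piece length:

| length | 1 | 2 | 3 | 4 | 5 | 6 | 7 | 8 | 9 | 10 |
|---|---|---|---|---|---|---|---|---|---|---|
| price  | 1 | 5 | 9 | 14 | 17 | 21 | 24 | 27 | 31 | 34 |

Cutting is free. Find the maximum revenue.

35

Consider every possible first cut. R[k] is the best of p[i]+R[k−i] over all sellable i≤k.
R[1] = 1
R[2] = 5
R[3] = 9
R[4] = 14
R[5] = 17
R[6] = 21
R[7] = 24
R[8] = 28  (first piece 4, then R[4]=14)
R[9] = 31  (first piece 4, then R[5]=17)
R[10] = 35  (first piece 4, then R[6]=21)
One optimal cutting: 6 + 4 → €21 + €14 = €35.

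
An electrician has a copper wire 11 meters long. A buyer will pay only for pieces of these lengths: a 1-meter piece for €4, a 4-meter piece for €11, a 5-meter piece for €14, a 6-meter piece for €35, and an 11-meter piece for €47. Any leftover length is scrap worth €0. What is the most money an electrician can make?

55

Consider every possible first cut. f[k] is the best of p[i]+f[k−i] over all sellable i≤k.
f[1] = 4
f[2] = 8  (first piece 1, then f[1]=4)
f[3] = 12  (first piece 1, then f[2]=8)
f[4] = 16  (first piece 1, then f[3]=12)
f[5] = 20  (first piece 1, then f[4]=16)
f[6] = 35
f[7] = 39  (first piece 1, then f[6]=35)
f[8] = 43  (first piece 1, then f[7]=39)
f[9] = 47  (first piece 1, then f[8]=43)
f[10] = 51  (first piece 1, then f[9]=47)
f[11] = 55  (first piece 1, then f[10]=51)
One optimal cutting: 6 + 1 + 1 + 1 + 1 + 1 → €55.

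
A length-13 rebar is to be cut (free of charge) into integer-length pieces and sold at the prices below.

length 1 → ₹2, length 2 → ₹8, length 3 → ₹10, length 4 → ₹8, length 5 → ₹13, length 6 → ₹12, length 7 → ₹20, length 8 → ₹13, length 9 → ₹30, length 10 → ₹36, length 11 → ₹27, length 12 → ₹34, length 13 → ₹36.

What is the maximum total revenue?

Build R[k] bottom-up: R[k] = max over allowed piece i of (p[i] + R[k−i]).
R[1] = 2
R[2] = 8
R[3] = 10  (first piece 1, then R[2]=8)
R[4] = 16  (first piece 2, then R[2]=8)
R[5] = 18  (first piece 1, then R[4]=16)
R[6] = 24  (first piece 2, then R[4]=16)
R[7] = 26  (first piece 1, then R[6]=24)
R[8] = 32  (first piece 2, then R[6]=24)
R[9] = 34  (first piece 1, then R[8]=32)
R[10] = 40  (first piece 2, then R[8]=32)
R[11] = 42  (first piece 1, then R[10]=40)
R[12] = 48  (first piece 2, then R[10]=40)
R[13] = 50  (first piece 1, then R[12]=48)
One optimal cutting: 2 + 2 + 2 + 2 + 2 + 2 + 1 → ₹8 + ₹8 + ₹8 + ₹8 + ₹8 + ₹8 + ₹2 = ₹50.

50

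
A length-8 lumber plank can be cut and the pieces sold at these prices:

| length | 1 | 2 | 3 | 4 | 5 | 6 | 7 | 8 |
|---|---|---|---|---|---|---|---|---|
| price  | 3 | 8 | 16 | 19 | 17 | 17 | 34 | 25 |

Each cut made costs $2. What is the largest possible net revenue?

Consider every possible first cut. r[k] is the best of p[i]+r[k−i] over all sellable i≤k, charging 2 whenever i<k.
r[1] = 3
r[2] = 8
r[3] = 16
r[4] = 19
r[5] = 22  (first piece 2, then r[3]=16)
r[6] = 30  (first piece 3, then r[3]=16)
r[7] = 34
r[8] = 36  (first piece 2, then r[6]=30)
One optimal plan: pieces 3 + 3 + 2 (2 cuts) → $40 − $4 = $36.

36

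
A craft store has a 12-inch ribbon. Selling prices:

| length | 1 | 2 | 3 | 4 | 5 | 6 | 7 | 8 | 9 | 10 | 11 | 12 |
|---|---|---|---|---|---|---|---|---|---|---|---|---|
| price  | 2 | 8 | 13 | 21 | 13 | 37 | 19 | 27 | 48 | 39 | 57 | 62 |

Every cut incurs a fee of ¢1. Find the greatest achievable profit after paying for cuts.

Build r[k] bottom-up: r[k] = max over allowed piece i of (p[i] + r[k−i]) − 1 per cut.
r[1] = 2
r[2] = 8
r[3] = 13
r[4] = 21
r[5] = 22  (first piece 1, then r[4]=21)
r[6] = 37
r[7] = 38  (first piece 1, then r[6]=37)
r[8] = 44  (first piece 2, then r[6]=37)
r[9] = 49  (first piece 3, then r[6]=37)
r[10] = 57  (first piece 4, then r[6]=37)
r[11] = 58  (first piece 1, then r[10]=57)
r[12] = 73  (first piece 6, then r[6]=37)
One optimal plan: pieces 6 + 6 (1 cut) → ¢74 − ¢1 = ¢73.

73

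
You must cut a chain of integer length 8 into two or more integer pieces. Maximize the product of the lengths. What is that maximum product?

18

Let g[k] be the best product for length k (with at least one cut). For each first piece i, the rest contributes max(k−i, g[k−i]).
g[2] = 1×max(1,0) = 1×1 = 1
g[3] = 1×max(2,1) = 1×2 = 2
g[4] = 2×max(2,1) = 2×2 = 4
g[5] = 2×max(3,2) = 2×3 = 6
g[6] = 3×max(3,2) = 3×3 = 9
g[7] = 2×max(5,6) = 2×6 = 12
g[8] = 2×max(6,9) = 2×9 = 18
One optimal split: 3 + 3 + 2; product 3×3×2 = 18.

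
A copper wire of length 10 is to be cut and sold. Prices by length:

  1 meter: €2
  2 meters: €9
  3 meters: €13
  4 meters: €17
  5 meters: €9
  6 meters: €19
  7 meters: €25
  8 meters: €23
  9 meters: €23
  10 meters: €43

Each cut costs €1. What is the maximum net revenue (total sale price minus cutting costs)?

43

Let net[k] be the best obtainable value from length k. For each k, try every first piece i and keep the best of price[i] + net[k−i] minus the 1 cut fee when i<k.
net[1] = 2
net[2] = max(2+2-1, 9+0) = 9
net[3] = max(2+9-1, 9+2-1, 13+0) = 13
net[4] = max(2+13-1, 9+9-1, 13+2-1, 17+0) = 17
net[5] = max(2+17-1, 9+13-1, 13+9-1, 17+2-1, 9+0) = 21
net[6] = max(2+21-1, 9+17-1, 13+13-1, 17+9-1, 9+2-1, 19+0) = 25
net[7] = max(2+25-1, 9+21-1, 13+17-1, …, 19+2-1, 25+0) = 29
net[8] = max(2+29-1, 9+25-1, 13+21-1, …, 25+2-1, 23+0) = 33
net[9] = max(2+33-1, 9+29-1, 13+25-1, …, 23+2-1, 23+0) = 37
net[10] = max(2+37-1, 9+33-1, 13+29-1, …, 23+2-1, 43+0) = 43
Best is to make no cuts and sell whole for €43.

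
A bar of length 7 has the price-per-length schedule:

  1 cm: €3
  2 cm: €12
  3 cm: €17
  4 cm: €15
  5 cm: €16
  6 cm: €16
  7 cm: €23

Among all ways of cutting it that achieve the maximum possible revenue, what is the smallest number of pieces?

3

Consider every possible first cut. r[k] is the best of p[i]+r[k−i] over all sellable i≤k.
r[1] = 3
r[2] = max(3+3, 12+0) = 12
r[3] = max(3+12, 12+3, 17+0) = 17
r[4] = max(3+17, 12+12, 17+3, 15+0) = 24
r[5] = max(3+24, 12+17, 17+12, 15+3, 16+0) = 29
r[6] = max(3+29, 12+24, 17+17, 15+12, 16+3, 16+0) = 36
r[7] = max(3+36, 12+29, 17+24, …, 16+3, 23+0) = 41
Maximum revenue is €41.
Now minimize piece count subject to staying optimal: for each k, pieces[k] = 1 + min over i with p[i]+r[k−i]=r[k] of pieces[k−i].
pieces[4] = 2
pieces[5] = 2
pieces[6] = 3
pieces[7] = 3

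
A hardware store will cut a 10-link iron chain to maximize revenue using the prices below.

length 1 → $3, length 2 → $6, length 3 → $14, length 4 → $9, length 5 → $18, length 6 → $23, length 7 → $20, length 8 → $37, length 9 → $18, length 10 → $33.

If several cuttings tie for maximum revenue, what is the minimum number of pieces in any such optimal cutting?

Let r[k] be the best obtainable value from length k. For each k, try every first piece i and keep the best of price[i] + r[k−i].
r[1] = 3
r[2] = max(3+3, 6+0) = 6
r[3] = max(3+6, 6+3, 14+0) = 14
r[4] = max(3+14, 6+6, 14+3, 9+0) = 17
r[5] = max(3+17, 6+14, 14+6, 9+3, 18+0) = 20
r[6] = max(3+20, 6+17, 14+14, 9+6, 18+3, 23+0) = 28
r[7] = max(3+28, 6+20, 14+17, …, 23+3, 20+0) = 31
r[8] = max(3+31, 6+28, 14+20, …, 20+3, 37+0) = 37
r[9] = max(3+37, 6+31, 14+28, …, 37+3, 18+0) = 42
r[10] = max(3+42, 6+37, 14+31, …, 18+3, 33+0) = 45
Maximum revenue is $45.
Now minimize piece count subject to staying optimal: for each k, pieces[k] = 1 + min over i with p[i]+r[k−i]=r[k] of pieces[k−i].
pieces[7] = 3
pieces[8] = 1
pieces[9] = 3
pieces[10] = 4

4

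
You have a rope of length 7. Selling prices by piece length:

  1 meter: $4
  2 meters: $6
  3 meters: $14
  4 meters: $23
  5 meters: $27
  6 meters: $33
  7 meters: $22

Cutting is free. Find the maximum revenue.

37

Let R[k] be the best obtainable value from length k. For each k, try every first piece i and keep the best of price[i] + R[k−i].
R[1] = 4
R[2] = 8  (first piece 1, then R[1]=4)
R[3] = 14
R[4] = 23
R[5] = 27  (first piece 1, then R[4]=23)
R[6] = 33
R[7] = 37  (first piece 1, then R[6]=33)
One optimal cutting: 6 + 1 → $33 + $4 = $37.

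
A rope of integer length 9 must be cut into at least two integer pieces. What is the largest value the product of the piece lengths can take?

27

Define f[k] = max over 1≤i<k of i · max(k−i, f[k−i]); the inner max lets the remainder stay uncut if that's better.
f[2] = 1*max(1,0) = 1*1 = 1
f[3] = 1*max(2,1) = 1*2 = 2
f[4] = 2*max(2,1) = 2*2 = 4
f[5] = 2*max(3,2) = 2*3 = 6
f[6] = 3*max(3,2) = 3*3 = 9
f[7] = 2*max(5,6) = 2*6 = 12
f[8] = 2*max(6,9) = 2*9 = 18
f[9] = 3*max(6,9) = 3*9 = 27
One optimal split: 3 + 3 + 3; product 3*3*3 = 27.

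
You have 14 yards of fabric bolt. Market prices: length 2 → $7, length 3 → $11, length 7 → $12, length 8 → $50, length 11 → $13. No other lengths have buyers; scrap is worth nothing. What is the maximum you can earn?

72

Let best[k] be the best obtainable value from length k. For each k, try every first piece i and keep the best of price[i] + best[k−i].
best[1] = 0
best[2] = 7
best[3] = max(7+0, 11+0) = 11
best[4] = max(7+7, 11+0) = 14
best[5] = max(7+11, 11+7) = 18
best[6] = max(7+14, 11+11) = 22
best[7] = max(7+18, 11+14, 12+0) = 25
best[8] = max(7+22, 11+18, 12+0, 50+0) = 50
best[9] = max(7+25, 11+22, 12+7, 50+0) = 50
best[10] = max(7+50, 11+25, 12+11, 50+7) = 57
best[11] = max(7+50, 11+50, 12+14, 50+11, 13+0) = 61
best[12] = max(7+57, 11+50, 12+18, 50+14, 13+0) = 64
best[13] = max(7+61, 11+57, 12+22, 50+18, 13+7) = 68
best[14] = max(7+64, 11+61, 12+25, 50+22, 13+11) = 72
One optimal cutting: 8 + 3 + 3 → $72.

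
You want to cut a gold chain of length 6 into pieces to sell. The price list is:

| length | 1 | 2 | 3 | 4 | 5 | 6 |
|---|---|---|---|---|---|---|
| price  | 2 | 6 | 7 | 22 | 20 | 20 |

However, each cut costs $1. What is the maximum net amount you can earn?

Consider every possible first cut. v[k] is the best of p[i]+v[k−i] over all sellable i≤k, charging 1 whenever i<k.
v[1] = 2
v[2] = 6
v[3] = 7  (first piece 1, then v[2]=6)
v[4] = 22
v[5] = 23  (first piece 1, then v[4]=22)
v[6] = 27  (first piece 2, then v[4]=22)
One optimal plan: pieces 4 + 2 (1 cut) → $28 − $1 = $27.

27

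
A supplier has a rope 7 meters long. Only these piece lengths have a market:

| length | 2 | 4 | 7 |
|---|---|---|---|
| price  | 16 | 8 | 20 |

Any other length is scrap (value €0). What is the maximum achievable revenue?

48

Consider every possible first cut. f[k] is the best of p[i]+f[k−i] over all sellable i≤k.
f[1] = 0
f[2] = 16
f[3] = 16
f[4] = max(16+16, 8+0) = 32
f[5] = max(16+16, 8+0) = 32
f[6] = max(16+32, 8+16) = 48
f[7] = max(16+32, 8+16, 20+0) = 48
One optimal cutting: pieces 2 + 2 + 2 with 1 meter of scrap → €48.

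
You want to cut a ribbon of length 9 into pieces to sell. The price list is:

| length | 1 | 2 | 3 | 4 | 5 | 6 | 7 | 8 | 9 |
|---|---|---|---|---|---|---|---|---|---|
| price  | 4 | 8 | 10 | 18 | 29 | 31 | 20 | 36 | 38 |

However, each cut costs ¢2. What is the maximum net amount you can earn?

45

Let r[k] be the best obtainable value from length k. For each k, try every first piece i and keep the best of price[i] + r[k−i] minus the 2 cut fee when i<k.
r[1] = 4
r[2] = 8
r[3] = 10  (first piece 1, then r[2]=8)
r[4] = 18
r[5] = 29
r[6] = 31  (first piece 1, then r[5]=29)
r[7] = 35  (first piece 2, then r[5]=29)
r[8] = 37  (first piece 1, then r[7]=35)
r[9] = 45  (first piece 4, then r[5]=29)
One optimal plan: pieces 5 + 4 (1 cut) → ¢47 − ¢2 = ¢45.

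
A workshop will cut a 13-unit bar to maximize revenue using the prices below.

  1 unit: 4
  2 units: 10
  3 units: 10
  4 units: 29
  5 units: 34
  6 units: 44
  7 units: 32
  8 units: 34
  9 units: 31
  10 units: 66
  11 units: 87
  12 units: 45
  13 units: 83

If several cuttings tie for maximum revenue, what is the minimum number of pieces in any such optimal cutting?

Build r[k] bottom-up: r[k] = max over allowed piece i of (p[i] + r[k−i]).
r[1] = 4
r[2] = max(4+4, 10+0) = 10
r[3] = max(4+10, 10+4, 10+0) = 14
r[4] = max(4+14, 10+10, 10+4, 29+0) = 29
r[5] = max(4+29, 10+14, 10+10, 29+4, 34+0) = 34
r[6] = max(4+34, 10+29, 10+14, 29+10, 34+4, 44+0) = 44
r[7] = max(4+44, 10+34, 10+29, …, 44+4, 32+0) = 48
r[8] = max(4+48, 10+44, 10+34, …, 32+4, 34+0) = 58
r[9] = max(4+58, 10+48, 10+44, …, 34+4, 31+0) = 63
r[10] = max(4+63, 10+58, 10+48, …, 31+4, 66+0) = 73
r[11] = max(4+73, 10+63, 10+58, …, 66+4, 87+0) = 87
r[12] = max(4+87, 10+73, 10+63, …, 87+4, 45+0) = 91
r[13] = max(4+91, 10+87, 10+73, …, 45+4, 83+0) = 97
Maximum revenue is 97.
Now minimize piece count subject to staying optimal: for each k, pieces[k] = 1 + min over i with p[i]+r[k−i]=r[k] of pieces[k−i].
pieces[10] = 2
pieces[11] = 1
pieces[12] = 2
pieces[13] = 2

2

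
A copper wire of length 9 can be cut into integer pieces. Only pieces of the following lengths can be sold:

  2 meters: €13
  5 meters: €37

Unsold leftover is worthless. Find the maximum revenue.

Let best[k] be the best obtainable value from length k. For each k, try every first piece i and keep the best of price[i] + best[k−i].
best[1] = 0
best[2] = 13
best[3] = 13
best[4] = 26  (first piece 2, then best[2]=13)
best[5] = max(13+13, 37+0) = 37
best[6] = max(13+26, 37+0) = 39
best[7] = max(13+37, 37+13) = 50
best[8] = max(13+39, 37+13) = 52
best[9] = max(13+50, 37+26) = 63
One optimal cutting: 5 + 2 + 2 → €63.

63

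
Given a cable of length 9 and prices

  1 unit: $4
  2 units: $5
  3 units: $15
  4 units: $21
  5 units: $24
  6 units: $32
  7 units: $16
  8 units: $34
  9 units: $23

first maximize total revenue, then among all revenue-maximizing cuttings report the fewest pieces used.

2

Build r[k] bottom-up: r[k] = max over allowed piece i of (p[i] + r[k−i]).
r[1] = 4
r[2] = 8  (first piece 1, then r[1]=4)
r[3] = 15
r[4] = 21
r[5] = 25  (first piece 1, then r[4]=21)
r[6] = 32
r[7] = 36  (first piece 1, then r[6]=32)
r[8] = 42  (first piece 4, then r[4]=21)
r[9] = 47  (first piece 3, then r[6]=32)
Maximum revenue is $47.
Now minimize piece count subject to staying optimal: for each k, pieces[k] = 1 + min over i with p[i]+r[k−i]=r[k] of pieces[k−i].
pieces[6] = 1
pieces[7] = 2
pieces[8] = 2
pieces[9] = 2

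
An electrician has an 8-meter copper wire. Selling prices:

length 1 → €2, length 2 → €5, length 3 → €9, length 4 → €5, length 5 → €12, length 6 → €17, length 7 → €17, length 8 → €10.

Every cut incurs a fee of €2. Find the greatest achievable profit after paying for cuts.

Let r[k] be the best obtainable value from length k. For each k, try every first piece i and keep the best of price[i] + r[k−i] minus the 2 cut fee when i<k.
r[1] = 2
r[2] = 5
r[3] = 9
r[4] = 9  (first piece 1, then r[3]=9)
r[5] = 12  (first piece 2, then r[3]=9)
r[6] = 17
r[7] = 17  (first piece 1, then r[6]=17)
r[8] = 20  (first piece 2, then r[6]=17)
One optimal plan: pieces 6 + 2 (1 cut) → €22 − €2 = €20.

20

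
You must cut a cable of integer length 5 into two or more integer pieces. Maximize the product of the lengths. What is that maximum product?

Fill P[k] for k=2..5: at each k try every first piece i and multiply by the better of (k−i) uncut or P[k−i].
P[2] = 1×max(1,0) = 1×1 = 1
P[3] = 1×max(2,1) = 1×2 = 2
P[4] = 2×max(2,1) = 2×2 = 4
P[5] = 2×max(3,2) = 2×3 = 6
One optimal split: 3 + 2; product 3×2 = 6.

6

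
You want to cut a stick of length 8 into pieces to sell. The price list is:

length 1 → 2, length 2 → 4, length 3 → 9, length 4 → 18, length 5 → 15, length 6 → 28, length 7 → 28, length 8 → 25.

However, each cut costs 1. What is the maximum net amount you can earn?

35

Let v[k] be the best obtainable value from length k. For each k, try every first piece i and keep the best of price[i] + v[k−i] minus the 1 cut fee when i<k.
v[1] = 2
v[2] = 4
v[3] = 9
v[4] = 18
v[5] = 19  (first piece 1, then v[4]=18)
v[6] = 28
v[7] = 29  (first piece 1, then v[6]=28)
v[8] = 35  (first piece 4, then v[4]=18)
One optimal plan: pieces 4 + 4 (1 cut) → 36 − 1 = 35.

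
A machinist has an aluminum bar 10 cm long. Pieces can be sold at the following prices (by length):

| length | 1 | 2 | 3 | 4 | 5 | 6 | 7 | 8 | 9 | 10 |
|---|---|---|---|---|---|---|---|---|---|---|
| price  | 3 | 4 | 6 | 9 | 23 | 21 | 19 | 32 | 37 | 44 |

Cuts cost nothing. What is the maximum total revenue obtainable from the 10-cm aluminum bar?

46

Build r[k] bottom-up: r[k] = max over allowed piece i of (p[i] + r[k−i]).
r[1] = 3
r[2] = 6  (first piece 1, then r[1]=3)
r[3] = 9  (first piece 1, then r[2]=6)
r[4] = 12  (first piece 1, then r[3]=9)
r[5] = 23
r[6] = 26  (first piece 1, then r[5]=23)
r[7] = 29  (first piece 1, then r[6]=26)
r[8] = 32  (first piece 1, then r[7]=29)
r[9] = 37
r[10] = 46  (first piece 5, then r[5]=23)
One optimal cutting: 5 + 5 → $23 + $23 = $46.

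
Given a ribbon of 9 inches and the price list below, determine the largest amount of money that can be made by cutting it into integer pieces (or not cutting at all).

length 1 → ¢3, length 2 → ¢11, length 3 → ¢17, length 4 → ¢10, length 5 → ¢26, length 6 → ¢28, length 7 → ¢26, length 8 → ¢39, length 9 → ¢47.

Let r[k] be the best obtainable value from length k. For each k, try every first piece i and keep the best of price[i] + r[k−i].
r[1] = 3
r[2] = max(3+3, 11+0) = 11
r[3] = max(3+11, 11+3, 17+0) = 17
r[4] = max(3+17, 11+11, 17+3, 10+0) = 22
r[5] = max(3+22, 11+17, 17+11, 10+3, 26+0) = 28
r[6] = max(3+28, 11+22, 17+17, 10+11, 26+3, 28+0) = 34
r[7] = max(3+34, 11+28, 17+22, …, 28+3, 26+0) = 39
r[8] = max(3+39, 11+34, 17+28, …, 26+3, 39+0) = 45
r[9] = max(3+45, 11+39, 17+34, …, 39+3, 47+0) = 51
One optimal cutting: 3 + 3 + 3 → ¢17 + ¢17 + ¢17 = ¢51.

51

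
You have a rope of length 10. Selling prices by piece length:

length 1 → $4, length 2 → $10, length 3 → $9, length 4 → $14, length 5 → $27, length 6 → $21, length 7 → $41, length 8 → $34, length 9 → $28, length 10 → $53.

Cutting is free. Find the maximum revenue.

55

Let v[k] be the best obtainable value from length k. For each k, try every first piece i and keep the best of price[i] + v[k−i].
v[1] = 4
v[2] = 10
v[3] = 14  (first piece 1, then v[2]=10)
v[4] = 20  (first piece 2, then v[2]=10)
v[5] = 27
v[6] = 31  (first piece 1, then v[5]=27)
v[7] = 41
v[8] = 45  (first piece 1, then v[7]=41)
v[9] = 51  (first piece 2, then v[7]=41)
v[10] = 55  (first piece 1, then v[9]=51)
One optimal cutting: 7 + 2 + 1 → $41 + $10 + $4 = $55.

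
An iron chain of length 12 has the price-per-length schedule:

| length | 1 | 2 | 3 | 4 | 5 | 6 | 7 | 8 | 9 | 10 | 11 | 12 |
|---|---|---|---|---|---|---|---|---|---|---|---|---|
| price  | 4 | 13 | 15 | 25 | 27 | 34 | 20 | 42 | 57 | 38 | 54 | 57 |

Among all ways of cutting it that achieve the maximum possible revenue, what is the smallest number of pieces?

6

Build r[k] bottom-up: r[k] = max over allowed piece i of (p[i] + r[k−i]).
r[1] = 4
r[2] = max(4+4, 13+0) = 13
r[3] = max(4+13, 13+4, 15+0) = 17
r[4] = max(4+17, 13+13, 15+4, 25+0) = 26
r[5] = max(4+26, 13+17, 15+13, 25+4, 27+0) = 30
r[6] = max(4+30, 13+26, 15+17, 25+13, 27+4, 34+0) = 39
r[7] = max(4+39, 13+30, 15+26, …, 34+4, 20+0) = 43
r[8] = max(4+43, 13+39, 15+30, …, 20+4, 42+0) = 52
r[9] = max(4+52, 13+43, 15+39, …, 42+4, 57+0) = 57
r[10] = max(4+57, 13+52, 15+43, …, 57+4, 38+0) = 65
r[11] = max(4+65, 13+57, 15+52, …, 38+4, 54+0) = 70
r[12] = max(4+70, 13+65, 15+57, …, 54+4, 57+0) = 78
Maximum revenue is $78.
Now minimize piece count subject to staying optimal: for each k, pieces[k] = 1 + min over i with p[i]+r[k−i]=r[k] of pieces[k−i].
pieces[9] = 1
pieces[10] = 5
pieces[11] = 2
pieces[12] = 6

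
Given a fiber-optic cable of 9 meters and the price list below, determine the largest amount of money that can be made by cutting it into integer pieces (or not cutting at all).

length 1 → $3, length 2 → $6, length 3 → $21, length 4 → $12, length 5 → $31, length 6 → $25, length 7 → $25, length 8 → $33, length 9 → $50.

Let v[k] be the best obtainable value from length k. For each k, try every first piece i and keep the best of price[i] + v[k−i].
v[1] = 3
v[2] = max(3+3, 6+0) = 6
v[3] = max(3+6, 6+3, 21+0) = 21
v[4] = max(3+21, 6+6, 21+3, 12+0) = 24
v[5] = max(3+24, 6+21, 21+6, 12+3, 31+0) = 31
v[6] = max(3+31, 6+24, 21+21, 12+6, 31+3, 25+0) = 42
v[7] = max(3+42, 6+31, 21+24, …, 25+3, 25+0) = 45
v[8] = max(3+45, 6+42, 21+31, …, 25+3, 33+0) = 52
v[9] = max(3+52, 6+45, 21+42, …, 33+3, 50+0) = 63
One optimal cutting: 3 + 3 + 3 → $21 + $21 + $21 = $63.

63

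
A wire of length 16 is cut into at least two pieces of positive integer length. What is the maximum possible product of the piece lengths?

324

Let prod[k] be the best product for length k (with at least one cut). For each first piece i, the rest contributes max(k−i, prod[k−i]).
prod[2] = 1*max(1,0) = 1*1 = 1
prod[3] = max(1*2, 2*1) = 2
prod[4] = max(1*3, 2*2, 3*1) = 4
prod[5] = max(1*4, 2*3, 3*2, 4*1) = 6
prod[6] = max(1*6, 2*4, 3*3, 4*2, 5*1) = 9
prod[7] = max(1*9, 2*6, 3*4, 4*3, 5*2, 6*1) = 12
prod[8] = max(1*12, 2*9, 3*6, …, 6*2, 7*1) = 18
prod[9] = max(1*18, 2*12, 3*9, …, 7*2, 8*1) = 27
prod[10] = max(1*27, 2*18, 3*12, …, 8*2, 9*1) = 36
prod[11] = max(1*36, 2*27, 3*18, …, 9*2, 10*1) = 54
prod[12] = max(1*54, 2*36, 3*27, …, 10*2, 11*1) = 81
prod[13] = max(1*81, 2*54, 3*36, …, 11*2, 12*1) = 108
prod[14] = max(1*108, 2*81, 3*54, …, 12*2, 13*1) = 162
prod[15] = max(1*162, 2*108, 3*81, …, 13*2, 14*1) = 243
prod[16] = max(1*243, 2*162, 3*108, …, 14*2, 15*1) = 324
One optimal split: 3 + 3 + 3 + 3 + 2 + 2; product 3*3*3*3*2*2 = 324.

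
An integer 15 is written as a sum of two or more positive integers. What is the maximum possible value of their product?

243

Fill m[k] for k=2..15: at each k try every first piece i and multiply by the better of (k−i) uncut or m[k−i].
m[2] = 1·max(1,0) = 1·1 = 1
m[3] = 1·max(2,1) = 1·2 = 2
m[4] = 2·max(2,1) = 2·2 = 4
m[5] = 2·max(3,2) = 2·3 = 6
m[6] = 3·max(3,2) = 3·3 = 9
m[7] = 2·max(5,6) = 2·6 = 12
m[8] = 2·max(6,9) = 2·9 = 18
m[9] = 3·max(6,9) = 3·9 = 27
m[10] = 2·max(8,18) = 2·18 = 36
m[11] = 2·max(9,27) = 2·27 = 54
m[12] = 3·max(9,27) = 3·27 = 81
m[13] = 2·max(11,54) = 2·54 = 108
m[14] = 2·max(12,81) = 2·81 = 162
m[15] = 3·max(12,81) = 3·81 = 243
One optimal split: 3 + 3 + 3 + 3 + 3; product 3·3·3·3·3 = 243.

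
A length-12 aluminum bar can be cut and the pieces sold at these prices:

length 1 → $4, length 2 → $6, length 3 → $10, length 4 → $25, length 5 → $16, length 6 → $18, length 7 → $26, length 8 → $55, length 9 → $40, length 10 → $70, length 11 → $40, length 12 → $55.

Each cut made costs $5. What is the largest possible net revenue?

Let net[k] be the best obtainable value from length k. For each k, try every first piece i and keep the best of price[i] + net[k−i] minus the 5 cut fee when i<k.
net[1] = 4
net[2] = max(4+4-5, 6+0) = 6
net[3] = max(4+6-5, 6+4-5, 10+0) = 10
net[4] = max(4+10-5, 6+6-5, 10+4-5, 25+0) = 25
net[5] = max(4+25-5, 6+10-5, 10+6-5, 25+4-5, 16+0) = 24
net[6] = max(4+24-5, 6+25-5, 10+10-5, 25+6-5, 16+4-5, 18+0) = 26
net[7] = max(4+26-5, 6+24-5, 10+25-5, …, 18+4-5, 26+0) = 30
net[8] = max(4+30-5, 6+26-5, 10+24-5, …, 26+4-5, 55+0) = 55
net[9] = max(4+55-5, 6+30-5, 10+26-5, …, 55+4-5, 40+0) = 54
net[10] = max(4+54-5, 6+55-5, 10+30-5, …, 40+4-5, 70+0) = 70
net[11] = max(4+70-5, 6+54-5, 10+55-5, …, 70+4-5, 40+0) = 69
net[12] = max(4+69-5, 6+70-5, 10+54-5, …, 40+4-5, 55+0) = 75
One optimal plan: pieces 8 + 4 (1 cut) → $80 − $5 = $75.

75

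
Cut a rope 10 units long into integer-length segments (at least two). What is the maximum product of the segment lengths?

36

Define m[k] = max over 1≤i<k of i · max(k−i, m[k−i]); the inner max lets the remainder stay uncut if that's better.
m[2] = 1*max(1,0) = 1*1 = 1
m[3] = 1*max(2,1) = 1*2 = 2
m[4] = 2*max(2,1) = 2*2 = 4
m[5] = 2*max(3,2) = 2*3 = 6
m[6] = 3*max(3,2) = 3*3 = 9
m[7] = 2*max(5,6) = 2*6 = 12
m[8] = 2*max(6,9) = 2*9 = 18
m[9] = 3*max(6,9) = 3*9 = 27
m[10] = 2*max(8,18) = 2*18 = 36
One optimal split: 3 + 3 + 2 + 2; product 3*3*2*2 = 36.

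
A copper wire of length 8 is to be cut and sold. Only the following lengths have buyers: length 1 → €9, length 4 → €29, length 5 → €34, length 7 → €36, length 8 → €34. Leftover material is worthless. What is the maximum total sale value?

72

Build f[k] bottom-up: f[k] = max over allowed piece i of (p[i] + f[k−i]).
f[1] = 9
f[2] = 18  (first piece 1, then f[1]=9)
f[3] = 27  (first piece 1, then f[2]=18)
f[4] = 36  (first piece 1, then f[3]=27)
f[5] = 45  (first piece 1, then f[4]=36)
f[6] = 54  (first piece 1, then f[5]=45)
f[7] = 63  (first piece 1, then f[6]=54)
f[8] = 72  (first piece 1, then f[7]=63)
One optimal cutting: 1 + 1 + 1 + 1 + 1 + 1 + 1 + 1 → €72.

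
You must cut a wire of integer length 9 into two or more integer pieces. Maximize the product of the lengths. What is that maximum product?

27

Define g[k] = max over 1≤i<k of i · max(k−i, g[k−i]); the inner max lets the remainder stay uncut if that's better.
g[2] = 1×max(1,0) = 1×1 = 1
g[3] = 1×max(2,1) = 1×2 = 2
g[4] = 2×max(2,1) = 2×2 = 4
g[5] = 2×max(3,2) = 2×3 = 6
g[6] = 3×max(3,2) = 3×3 = 9
g[7] = 2×max(5,6) = 2×6 = 12
g[8] = 2×max(6,9) = 2×9 = 18
g[9] = 3×max(6,9) = 3×9 = 27
One optimal split: 3 + 3 + 3; product 3×3×3 = 27.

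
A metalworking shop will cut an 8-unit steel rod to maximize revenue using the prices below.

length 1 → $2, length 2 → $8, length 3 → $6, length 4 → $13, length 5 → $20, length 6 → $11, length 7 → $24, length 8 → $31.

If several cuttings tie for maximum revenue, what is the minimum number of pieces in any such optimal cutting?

Build r[k] bottom-up: r[k] = max over allowed piece i of (p[i] + r[k−i]).
r[1] = 2
r[2] = max(2+2, 8+0) = 8
r[3] = max(2+8, 8+2, 6+0) = 10
r[4] = max(2+10, 8+8, 6+2, 13+0) = 16
r[5] = max(2+16, 8+10, 6+8, 13+2, 20+0) = 20
r[6] = max(2+20, 8+16, 6+10, 13+8, 20+2, 11+0) = 24
r[7] = max(2+24, 8+20, 6+16, …, 11+2, 24+0) = 28
r[8] = max(2+28, 8+24, 6+20, …, 24+2, 31+0) = 32
Maximum revenue is $32.
Now minimize piece count subject to staying optimal: for each k, pieces[k] = 1 + min over i with p[i]+r[k−i]=r[k] of pieces[k−i].
pieces[5] = 1
pieces[6] = 3
pieces[7] = 2
pieces[8] = 4

4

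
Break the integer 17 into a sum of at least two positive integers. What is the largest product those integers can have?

486

Let f[k] be the best product for length k (with at least one cut). For each first piece i, the rest contributes max(k−i, f[k−i]).
Small cases: f[2]=1, f[3]=2, f[4]=4, f[5]=6, f[6]=9, f[7]=12, f[8]=18, f[9]=27, f[10]=36, f[11]=54, f[12]=81.
f[13] = max(1·81, 2·54, 3·36, …, 11·2, 12·1) = 108
f[14] = max(1·108, 2·81, 3·54, …, 12·2, 13·1) = 162
f[15] = max(1·162, 2·108, 3·81, …, 13·2, 14·1) = 243
f[16] = max(1·243, 2·162, 3·108, …, 14·2, 15·1) = 324
f[17] = max(1·324, 2·243, 3·162, …, 15·2, 16·1) = 486
One optimal split: 3 + 3 + 3 + 3 + 3 + 2; product 3·3·3·3·3·2 = 486.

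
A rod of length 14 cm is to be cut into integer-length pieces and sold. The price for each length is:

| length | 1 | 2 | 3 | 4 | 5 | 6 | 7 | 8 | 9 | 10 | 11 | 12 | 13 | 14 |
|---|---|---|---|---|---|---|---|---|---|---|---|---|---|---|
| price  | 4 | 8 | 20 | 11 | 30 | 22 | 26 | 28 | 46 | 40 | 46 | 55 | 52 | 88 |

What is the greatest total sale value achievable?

90

Build R[k] bottom-up: R[k] = max over allowed piece i of (p[i] + R[k−i]).
R[1] = 4
R[2] = 8  (first piece 1, then R[1]=4)
R[3] = 20
R[4] = 24  (first piece 1, then R[3]=20)
R[5] = 30
R[6] = 40  (first piece 3, then R[3]=20)
R[7] = 44  (first piece 1, then R[6]=40)
R[8] = 50  (first piece 3, then R[5]=30)
R[9] = 60  (first piece 3, then R[6]=40)
R[10] = 64  (first piece 1, then R[9]=60)
R[11] = 70  (first piece 3, then R[8]=50)
R[12] = 80  (first piece 3, then R[9]=60)
R[13] = 84  (first piece 1, then R[12]=80)
R[14] = 90  (first piece 3, then R[11]=70)
One optimal cutting: 5 + 3 + 3 + 3 → €30 + €20 + €20 + €20 = €90.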